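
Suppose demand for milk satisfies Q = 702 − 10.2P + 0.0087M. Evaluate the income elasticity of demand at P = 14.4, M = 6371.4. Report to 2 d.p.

0.09

At P = 14.4, M = 6371.4: Q = 610.551.
Holding P constant, ∂Q/∂M = 0.0087.
η_M = (∂Q/∂M)·(M/Q) = 0.0087 × (6371.4/610.551) = 0.09.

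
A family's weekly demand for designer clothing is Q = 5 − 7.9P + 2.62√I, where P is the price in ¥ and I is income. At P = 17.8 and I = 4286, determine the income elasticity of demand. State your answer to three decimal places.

2.389

At P = 17.8, I = 4286: Q = 35.905.
Holding P constant, ∂Q/∂I = 2.62/(2√I) = 0.0200099.
η_I = (∂Q/∂I)·(I/Q) = 0.0200099 × (4286/35.905) = 2.389.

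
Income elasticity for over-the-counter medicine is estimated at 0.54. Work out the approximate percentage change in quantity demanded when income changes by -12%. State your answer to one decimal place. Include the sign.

%ΔQ ≈ η × %ΔI = 0.54 × (-12%) = -6.5%.

-6.5%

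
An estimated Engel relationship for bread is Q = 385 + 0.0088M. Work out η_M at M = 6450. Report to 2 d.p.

0.13

At M = 6450: Q = 441.760.
dQ/dM = 0.0088.
η = (dQ/dM)·(M/Q) = 0.0088 × (6450/441.760) = 0.13.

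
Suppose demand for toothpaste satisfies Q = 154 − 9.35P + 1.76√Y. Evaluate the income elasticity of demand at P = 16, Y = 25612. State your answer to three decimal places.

At P = 16, Y = 25612: Q = 286.066.
Holding P constant, ∂Q/∂Y = 1.76/(2√Y) = 0.00549871.
η_Y = (∂Q/∂Y)·(Y/Q) = 0.00549871 × (25612/286.066) = 0.492.

0.492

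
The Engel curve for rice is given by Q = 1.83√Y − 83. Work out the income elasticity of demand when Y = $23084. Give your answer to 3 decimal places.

At Y = 23084: Q = 195.040.
dQ/dY = 1.83/(2√Y) = 0.00602234 at this income.
η = (dQ/dY)·(Y/Q) = 0.00602234 × (23084/195.040) = 0.713.

0.713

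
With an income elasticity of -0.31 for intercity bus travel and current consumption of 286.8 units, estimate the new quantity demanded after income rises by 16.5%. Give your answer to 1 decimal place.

%ΔQ ≈ η × %ΔI = -0.31 × 16.5% = -5.115%.
New Q ≈ 286.8 × (1 − 0.05115) = 272.1.

272.1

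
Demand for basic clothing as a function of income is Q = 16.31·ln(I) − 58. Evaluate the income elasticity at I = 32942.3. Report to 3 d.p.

At I = 32942.3: Q = 111.665.
dQ/dI = 16.31/I = 0.000495108 at this income.
η = (dQ/dI)·(I/Q) = 0.000495108 × (32942.3/111.665) = 0.146.

0.146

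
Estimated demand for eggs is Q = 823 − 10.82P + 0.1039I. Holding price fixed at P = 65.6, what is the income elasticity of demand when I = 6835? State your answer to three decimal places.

0.863

At P = 65.6, I = 6835: Q = 823.365.
Holding P constant, ∂Q/∂I = 0.1039.
η_I = (∂Q/∂I)·(I/Q) = 0.1039 × (6835/823.365) = 0.863.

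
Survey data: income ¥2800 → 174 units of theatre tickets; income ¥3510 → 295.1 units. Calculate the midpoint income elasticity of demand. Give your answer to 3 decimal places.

2.294

ΔQ = 295.1 − 174 = 121.1; midpoint Q̄ = (174 + 295.1)/2 = 234.55.
ΔI = 3510 − 2800 = 710; midpoint Ī = (2800 + 3510)/2 = 3155.
η = (ΔQ/Q̄) ÷ (ΔI/Ī) = (121.1/234.55) ÷ (710/3155) = 2.294.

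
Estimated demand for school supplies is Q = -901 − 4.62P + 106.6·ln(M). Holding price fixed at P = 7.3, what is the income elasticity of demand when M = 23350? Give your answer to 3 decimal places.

At P = 7.3, M = 23350: Q = 137.494.
Holding P constant, ∂Q/∂M = 106.6/M = 0.00456531.
η_M = (∂Q/∂M)·(M/Q) = 0.00456531 × (23350/137.494) = 0.775.

0.775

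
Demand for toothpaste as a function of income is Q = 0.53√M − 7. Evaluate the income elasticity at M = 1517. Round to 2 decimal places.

At M = 1517: Q = 13.643.
dQ/dM = 0.53/(2√M) = 0.00680382 at this income.
η = (dQ/dM)·(M/Q) = 0.00680382 × (1517/13.643) = 0.76.

0.76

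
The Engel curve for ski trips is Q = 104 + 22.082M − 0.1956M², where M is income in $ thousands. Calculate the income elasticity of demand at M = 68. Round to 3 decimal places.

At M = 68: Q = 701.1216.
dQ/dM = 22.082 − 0.3912M = -4.51960.
η = (dQ/dM)·(M/Q) = -4.51960 × (68/701.1216) = -0.438.

-0.438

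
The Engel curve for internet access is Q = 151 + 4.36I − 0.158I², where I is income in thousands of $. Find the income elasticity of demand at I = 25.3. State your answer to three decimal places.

At I = 25.3: Q = 160.1738.
dQ/dI = 4.36 − 0.316I = -3.63480.
η = (dQ/dI)·(I/Q) = -3.63480 × (25.3/160.1738) = -0.574.

-0.574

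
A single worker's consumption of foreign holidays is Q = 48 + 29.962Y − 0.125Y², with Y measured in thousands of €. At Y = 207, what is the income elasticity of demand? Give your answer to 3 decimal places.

At Y = 207: Q = 894.0090.
dQ/dY = 29.962 − 0.25Y = -21.78800.
η = (dQ/dY)·(Y/Q) = -21.78800 × (207/894.0090) = -5.045.

-5.045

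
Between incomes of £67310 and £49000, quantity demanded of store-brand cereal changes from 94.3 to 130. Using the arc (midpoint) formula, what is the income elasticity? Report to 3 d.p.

-1.011

ΔQ = 130 − 94.3 = 35.7; midpoint Q̄ = (94.3 + 130)/2 = 112.15.
ΔI = 49000 − 67310 = -18310; midpoint Ī = (67310 + 49000)/2 = 58155.
η = (ΔQ/Q̄) ÷ (ΔI/Ī) = (35.7/112.15) ÷ (-18310/58155) = -1.011.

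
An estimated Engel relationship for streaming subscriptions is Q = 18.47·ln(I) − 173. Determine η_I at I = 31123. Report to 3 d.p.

1.021

At I = 31123: Q = 18.085.
dQ/dI = 18.47/I = 0.000593452 at this income.
η = (dQ/dI)·(I/Q) = 0.000593452 × (31123/18.085) = 1.021.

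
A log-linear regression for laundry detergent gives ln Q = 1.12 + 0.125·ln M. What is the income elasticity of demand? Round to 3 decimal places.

0.125

In a log-linear demand, the coefficient on ln M is the income elasticity.
So η = 0.125.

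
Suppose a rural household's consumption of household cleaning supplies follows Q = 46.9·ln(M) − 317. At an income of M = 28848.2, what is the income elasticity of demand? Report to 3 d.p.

At M = 28848.2: Q = 164.654.
dQ/dM = 46.9/M = 0.00162575 at this income.
η = (dQ/dM)·(M/Q) = 0.00162575 × (28848.2/164.654) = 0.285.

0.285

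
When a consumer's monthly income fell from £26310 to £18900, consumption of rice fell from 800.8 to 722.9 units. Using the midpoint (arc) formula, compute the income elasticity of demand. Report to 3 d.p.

0.312

ΔQ = 722.9 − 800.8 = -77.9; midpoint Q̄ = (800.8 + 722.9)/2 = 761.85.
ΔI = 18900 − 26310 = -7410; midpoint Ī = (26310 + 18900)/2 = 22605.
η = (ΔQ/Q̄) ÷ (ΔI/Ī) = (-77.9/761.85) ÷ (-7410/22605) = 0.312.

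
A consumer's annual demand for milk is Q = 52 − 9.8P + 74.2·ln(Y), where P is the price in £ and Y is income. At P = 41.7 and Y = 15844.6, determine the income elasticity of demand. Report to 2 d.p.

At P = 41.7, Y = 15844.6: Q = 360.897.
Holding P constant, ∂Q/∂Y = 74.2/Y = 0.00468298.
η_Y = (∂Q/∂Y)·(Y/Q) = 0.00468298 × (15844.6/360.897) = 0.21.

0.21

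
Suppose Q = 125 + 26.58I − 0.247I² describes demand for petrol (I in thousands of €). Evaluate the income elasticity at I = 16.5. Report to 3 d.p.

0.613

At I = 16.5: Q = 496.3242.
dQ/dI = 26.58 − 0.494I = 18.42900.
η = (dQ/dI)·(I/Q) = 18.42900 × (16.5/496.3242) = 0.613.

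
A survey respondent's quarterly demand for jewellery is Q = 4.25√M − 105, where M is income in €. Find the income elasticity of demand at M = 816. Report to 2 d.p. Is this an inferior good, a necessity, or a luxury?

3.70 (luxury)

At M = 816: Q = 16.404.
dQ/dM = 4.25/(2√M) = 0.0743899 at this income.
η = (dQ/dM)·(M/Q) = 0.0743899 × (816/16.404) = 3.70.
Since η > 1, the good is a luxury.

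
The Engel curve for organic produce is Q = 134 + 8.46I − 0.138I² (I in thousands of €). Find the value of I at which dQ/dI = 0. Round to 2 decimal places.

dQ/dI = 8.46 − 0.276I.
The good is inferior where dQ/dI < 0. Setting dQ/dI = 0 gives I = 8.46 / 0.276 = 30.65.

30.65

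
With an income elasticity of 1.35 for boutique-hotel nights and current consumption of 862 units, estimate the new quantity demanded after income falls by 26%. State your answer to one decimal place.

%ΔQ ≈ η × %ΔI = 1.35 × (-26%) = -35.1%.
New Q ≈ 862 × (1 − 0.351) = 559.4.

559.4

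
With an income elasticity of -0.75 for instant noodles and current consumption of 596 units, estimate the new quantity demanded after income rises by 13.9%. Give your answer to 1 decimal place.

533.9

%ΔQ ≈ η × %ΔI = -0.75 × 13.9% = -10.425%.
New Q ≈ 596 × (1 − 0.10425) = 533.9.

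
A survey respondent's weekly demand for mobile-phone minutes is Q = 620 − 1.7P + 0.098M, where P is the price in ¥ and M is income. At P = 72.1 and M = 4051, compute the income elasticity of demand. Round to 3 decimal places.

At P = 72.1, M = 4051: Q = 894.428.
Holding P constant, ∂Q/∂M = 0.098.
η_M = (∂Q/∂M)·(M/Q) = 0.098 × (4051/894.428) = 0.444.

0.444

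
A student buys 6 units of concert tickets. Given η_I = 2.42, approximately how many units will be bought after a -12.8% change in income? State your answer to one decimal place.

4.1

%ΔQ ≈ η × %ΔI = 2.42 × (-12.8%) = -30.976%.
New Q ≈ 6 × (1 − 0.30976) = 4.1.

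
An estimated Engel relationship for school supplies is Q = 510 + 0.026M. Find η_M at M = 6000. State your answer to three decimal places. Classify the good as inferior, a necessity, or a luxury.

At M = 6000: Q = 666.000.
dQ/dM = 0.026.
η = (dQ/dM)·(M/Q) = 0.026 × (6000/666.000) = 0.234.
Since 0 < η < 1, the good is a necessity.

0.234 (necessity)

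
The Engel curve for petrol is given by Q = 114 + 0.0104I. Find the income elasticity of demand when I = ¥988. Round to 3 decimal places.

At I = 988: Q = 124.275.
dQ/dI = 0.0104.
η = (dQ/dI)·(I/Q) = 0.0104 × (988/124.275) = 0.083.

0.083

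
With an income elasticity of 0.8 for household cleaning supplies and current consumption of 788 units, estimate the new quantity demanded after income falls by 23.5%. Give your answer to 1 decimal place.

639.9

%ΔQ ≈ η × %ΔI = 0.8 × (-23.5%) = -18.8%.
New Q ≈ 788 × (1 − 0.188) = 639.9.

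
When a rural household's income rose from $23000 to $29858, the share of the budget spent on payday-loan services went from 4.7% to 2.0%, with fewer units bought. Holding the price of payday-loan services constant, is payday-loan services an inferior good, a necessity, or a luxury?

inferior good

Quantity demanded falls as income rises, so η < 0.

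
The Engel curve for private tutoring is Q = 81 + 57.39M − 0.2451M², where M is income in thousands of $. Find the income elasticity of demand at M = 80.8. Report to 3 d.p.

0.461

At M = 80.8: Q = 3117.9423.
dQ/dM = 57.39 − 0.4902M = 17.78184.
η = (dQ/dM)·(M/Q) = 17.78184 × (80.8/3117.9423) = 0.461.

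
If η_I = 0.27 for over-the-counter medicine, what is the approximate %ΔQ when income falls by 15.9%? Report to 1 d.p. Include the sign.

-4.3%

%ΔQ ≈ η × %ΔI = 0.27 × (-15.9%) = -4.3%.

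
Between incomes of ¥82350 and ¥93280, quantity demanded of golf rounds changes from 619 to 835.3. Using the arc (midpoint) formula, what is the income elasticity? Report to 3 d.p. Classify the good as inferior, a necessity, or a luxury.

ΔQ = 835.3 − 619 = 216.3; midpoint Q̄ = (619 + 835.3)/2 = 727.15.
ΔI = 93280 − 82350 = 10930; midpoint Ī = (82350 + 93280)/2 = 87815.
η = (ΔQ/Q̄) ÷ (ΔI/Ī) = (216.3/727.15) ÷ (10930/87815) = 2.390.
η > 1 ⇒ luxury.

2.390 (luxury)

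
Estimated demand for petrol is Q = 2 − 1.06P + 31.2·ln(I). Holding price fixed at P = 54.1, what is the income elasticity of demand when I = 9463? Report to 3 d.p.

At P = 54.1, I = 9463: Q = 230.295.
Holding P constant, ∂Q/∂I = 31.2/I = 0.00329705.
η_I = (∂Q/∂I)·(I/Q) = 0.00329705 × (9463/230.295) = 0.135.

0.135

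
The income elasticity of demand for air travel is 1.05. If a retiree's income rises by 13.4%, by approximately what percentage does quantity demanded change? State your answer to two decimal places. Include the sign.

14.07%

%ΔQ ≈ η × %ΔI = 1.05 × 13.4% = 14.07%.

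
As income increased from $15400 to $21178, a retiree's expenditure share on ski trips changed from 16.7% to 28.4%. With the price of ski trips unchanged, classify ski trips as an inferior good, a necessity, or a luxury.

luxury

The budget share rises as income rises, so η > 1.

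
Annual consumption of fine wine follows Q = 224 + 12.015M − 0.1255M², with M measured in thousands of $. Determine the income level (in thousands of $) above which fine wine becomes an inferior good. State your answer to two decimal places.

47.87

dQ/dM = 12.015 − 0.251M.
The good is inferior where dQ/dM < 0. Setting dQ/dM = 0 gives M = 12.015 / 0.251 = 47.87.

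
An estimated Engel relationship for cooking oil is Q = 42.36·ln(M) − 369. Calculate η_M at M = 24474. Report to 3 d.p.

0.717

At M = 24474: Q = 59.063.
dQ/dM = 42.36/M = 0.00173082 at this income.
η = (dQ/dM)·(M/Q) = 0.00173082 × (24474/59.063) = 0.717.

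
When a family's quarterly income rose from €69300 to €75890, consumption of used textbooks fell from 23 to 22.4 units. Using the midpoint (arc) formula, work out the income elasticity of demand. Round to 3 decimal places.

-0.291

ΔQ = 22.4 − 23 = -0.6; midpoint Q̄ = (23 + 22.4)/2 = 22.7.
ΔI = 75890 − 69300 = 6590; midpoint Ī = (69300 + 75890)/2 = 72595.
η = (ΔQ/Q̄) ÷ (ΔI/Ī) = (-0.6/22.7) ÷ (6590/72595) = -0.291.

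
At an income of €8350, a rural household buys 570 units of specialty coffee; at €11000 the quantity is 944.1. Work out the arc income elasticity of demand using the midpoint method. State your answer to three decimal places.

1.804

ΔQ = 944.1 − 570 = 374.1; midpoint Q̄ = (570 + 944.1)/2 = 757.05.
ΔI = 11000 − 8350 = 2650; midpoint Ī = (8350 + 11000)/2 = 9675.
η = (ΔQ/Q̄) ÷ (ΔI/Ī) = (374.1/757.05) ÷ (2650/9675) = 1.804.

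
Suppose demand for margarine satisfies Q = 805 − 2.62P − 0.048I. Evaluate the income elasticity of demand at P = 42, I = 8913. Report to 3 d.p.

At P = 42, I = 8913: Q = 267.136.
Holding P constant, ∂Q/∂I = −0.048.
η_I = (∂Q/∂I)·(I/Q) = -0.048 × (8913/267.136) = -1.602.

-1.602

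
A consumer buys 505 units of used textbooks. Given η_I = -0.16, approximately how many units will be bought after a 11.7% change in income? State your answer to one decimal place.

%ΔQ ≈ η × %ΔI = -0.16 × 11.7% = -1.872%.
New Q ≈ 505 × (1 − 0.01872) = 495.5.

495.5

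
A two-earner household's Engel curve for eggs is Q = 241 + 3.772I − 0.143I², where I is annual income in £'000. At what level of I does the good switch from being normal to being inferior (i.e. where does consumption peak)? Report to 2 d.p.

dQ/dI = 3.772 − 0.286I.
The good is inferior where dQ/dI < 0. Setting dQ/dI = 0 gives I = 3.772 / 0.286 = 13.19.

13.19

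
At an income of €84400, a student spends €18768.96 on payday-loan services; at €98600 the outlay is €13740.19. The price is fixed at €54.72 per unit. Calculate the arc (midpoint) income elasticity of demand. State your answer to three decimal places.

-1.994

With a constant price, Q₁ = 18768.96/54.72 = 343.000 and Q₂ = 13740.19/54.72 = 251.100 (equivalently, work directly with expenditure since P cancels).
Midpoint %ΔQ = (13740.19 − 18768.96)/16254.58 = -0.30938; midpoint %ΔI = (98600 − 84400)/91500 = 0.15519.
η = -0.30938 / 0.15519 = -1.994.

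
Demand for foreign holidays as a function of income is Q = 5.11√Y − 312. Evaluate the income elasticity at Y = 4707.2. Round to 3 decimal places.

4.542

At Y = 4707.2: Q = 38.592.
dQ/dY = 5.11/(2√Y) = 0.03724 at this income.
η = (dQ/dY)·(Y/Q) = 0.03724 × (4707.2/38.592) = 4.542.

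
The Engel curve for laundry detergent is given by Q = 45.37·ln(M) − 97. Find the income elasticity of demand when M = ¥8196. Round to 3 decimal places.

0.145

At M = 8196: Q = 311.847.
dQ/dM = 45.37/M = 0.00553563 at this income.
η = (dQ/dM)·(M/Q) = 0.00553563 × (8196/311.847) = 0.145.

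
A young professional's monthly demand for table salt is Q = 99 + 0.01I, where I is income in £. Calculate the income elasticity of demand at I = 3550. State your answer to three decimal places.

0.264

At I = 3550: Q = 134.500.
dQ/dI = 0.01.
η = (dQ/dI)·(I/Q) = 0.01 × (3550/134.500) = 0.264.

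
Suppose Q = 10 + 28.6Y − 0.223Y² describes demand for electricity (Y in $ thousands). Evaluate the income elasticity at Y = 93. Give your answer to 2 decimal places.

-1.62

At Y = 93: Q = 741.0730.
dQ/dY = 28.6 − 0.446Y = -12.87800.
η = (dQ/dY)·(Y/Q) = -12.87800 × (93/741.0730) = -1.62.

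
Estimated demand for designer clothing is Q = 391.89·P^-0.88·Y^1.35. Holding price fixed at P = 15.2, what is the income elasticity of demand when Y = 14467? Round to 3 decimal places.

1.350

For a multiplicative demand Q = A·P^α·Y^β, the income elasticity is β everywhere.
Here β = 1.35, so η = 1.350.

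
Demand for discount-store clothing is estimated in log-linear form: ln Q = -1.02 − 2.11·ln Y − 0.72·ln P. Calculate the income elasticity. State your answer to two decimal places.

-2.11

In a log-linear demand, the coefficient on ln Y is the income elasticity.
So η = -2.11.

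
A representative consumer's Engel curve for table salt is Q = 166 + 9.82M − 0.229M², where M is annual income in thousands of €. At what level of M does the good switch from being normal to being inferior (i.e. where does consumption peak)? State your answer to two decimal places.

21.44

dQ/dM = 9.82 − 0.458M.
The good is inferior where dQ/dM < 0. Setting dQ/dM = 0 gives M = 9.82 / 0.458 = 21.44.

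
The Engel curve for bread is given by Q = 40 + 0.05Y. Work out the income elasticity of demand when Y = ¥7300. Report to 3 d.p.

0.901

At Y = 7300: Q = 405.000.
dQ/dY = 0.05.
η = (dQ/dY)·(Y/Q) = 0.05 × (7300/405.000) = 0.901.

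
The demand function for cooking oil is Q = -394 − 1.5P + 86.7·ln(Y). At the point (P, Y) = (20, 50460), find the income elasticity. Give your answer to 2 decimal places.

At P = 20, Y = 50460: Q = 514.869.
Holding P constant, ∂Q/∂Y = 86.7/Y = 0.00171819.
η_Y = (∂Q/∂Y)·(Y/Q) = 0.00171819 × (50460/514.869) = 0.17.

0.17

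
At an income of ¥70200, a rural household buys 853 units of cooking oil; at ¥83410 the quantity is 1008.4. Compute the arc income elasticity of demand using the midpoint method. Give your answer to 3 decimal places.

ΔQ = 1008.4 − 853 = 155.4; midpoint Q̄ = (853 + 1008.4)/2 = 930.7.
ΔI = 83410 − 70200 = 13210; midpoint Ī = (70200 + 83410)/2 = 76805.
η = (ΔQ/Q̄) ÷ (ΔI/Ī) = (155.4/930.7) ÷ (13210/76805) = 0.971.

0.971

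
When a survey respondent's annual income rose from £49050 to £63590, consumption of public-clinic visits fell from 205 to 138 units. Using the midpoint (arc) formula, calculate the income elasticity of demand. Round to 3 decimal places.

-1.513

ΔQ = 138 − 205 = -67; midpoint Q̄ = (205 + 138)/2 = 171.5.
ΔI = 63590 − 49050 = 14540; midpoint Ī = (49050 + 63590)/2 = 56320.
η = (ΔQ/Q̄) ÷ (ΔI/Ī) = (-67/171.5) ÷ (14540/56320) = -1.513.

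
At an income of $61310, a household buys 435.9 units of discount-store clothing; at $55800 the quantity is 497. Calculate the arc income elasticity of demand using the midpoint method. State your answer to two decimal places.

ΔQ = 497 − 435.9 = 61.1; midpoint Q̄ = (435.9 + 497)/2 = 466.45.
ΔI = 55800 − 61310 = -5510; midpoint Ī = (61310 + 55800)/2 = 58555.
η = (ΔQ/Q̄) ÷ (ΔI/Ī) = (61.1/466.45) ÷ (-5510/58555) = -1.39.

-1.39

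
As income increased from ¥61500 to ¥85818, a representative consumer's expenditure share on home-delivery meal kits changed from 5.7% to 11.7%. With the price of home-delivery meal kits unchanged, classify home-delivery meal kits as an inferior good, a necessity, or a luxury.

luxury

The budget share rises as income rises, so η > 1.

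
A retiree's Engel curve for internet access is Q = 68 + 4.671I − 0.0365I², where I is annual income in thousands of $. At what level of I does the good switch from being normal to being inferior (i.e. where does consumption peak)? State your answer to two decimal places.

63.99

dQ/dI = 4.671 − 0.073I.
The good is inferior where dQ/dI < 0. Setting dQ/dI = 0 gives I = 4.671 / 0.073 = 63.99.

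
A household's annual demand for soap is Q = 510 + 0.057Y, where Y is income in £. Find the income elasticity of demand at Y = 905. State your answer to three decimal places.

0.092

At Y = 905: Q = 561.585.
dQ/dY = 0.057.
η = (dQ/dY)·(Y/Q) = 0.057 × (905/561.585) = 0.092.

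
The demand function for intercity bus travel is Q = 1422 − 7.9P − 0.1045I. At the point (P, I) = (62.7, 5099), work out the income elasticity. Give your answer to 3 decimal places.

At P = 62.7, I = 5099: Q = 393.824.
Holding P constant, ∂Q/∂I = −0.1045.
η_I = (∂Q/∂I)·(I/Q) = -0.1045 × (5099/393.824) = -1.353.

-1.353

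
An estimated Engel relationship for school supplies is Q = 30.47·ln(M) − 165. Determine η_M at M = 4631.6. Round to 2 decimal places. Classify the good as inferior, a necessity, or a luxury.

0.33 (necessity)

At M = 4631.6: Q = 92.187.
dQ/dM = 30.47/M = 0.00657872 at this income.
η = (dQ/dM)·(M/Q) = 0.00657872 × (4631.6/92.187) = 0.33.
Since 0 < η < 1, the good is a necessity.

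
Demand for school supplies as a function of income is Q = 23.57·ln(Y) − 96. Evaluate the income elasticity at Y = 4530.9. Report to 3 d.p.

0.230

At Y = 4530.9: Q = 102.428.
dQ/dY = 23.57/Y = 0.00520206 at this income.
η = (dQ/dY)·(Y/Q) = 0.00520206 × (4530.9/102.428) = 0.230.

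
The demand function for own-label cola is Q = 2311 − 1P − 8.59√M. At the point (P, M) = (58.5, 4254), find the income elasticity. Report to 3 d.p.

-0.166

At P = 58.5, M = 4254: Q = 1692.237.
Holding P constant, ∂Q/∂M = -8.59/(2√M) = -0.0658513.
η_M = (∂Q/∂M)·(M/Q) = -0.0658513 × (4254/1692.237) = -0.166.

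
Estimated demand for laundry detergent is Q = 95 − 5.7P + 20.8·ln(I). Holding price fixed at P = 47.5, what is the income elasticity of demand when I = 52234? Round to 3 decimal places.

0.414

At P = 47.5, I = 52234: Q = 50.211.
Holding P constant, ∂Q/∂I = 20.8/I = 0.000398208.
η_I = (∂Q/∂I)·(I/Q) = 0.000398208 × (52234/50.211) = 0.414.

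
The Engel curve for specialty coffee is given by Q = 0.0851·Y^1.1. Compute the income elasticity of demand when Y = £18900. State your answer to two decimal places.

1.10

For Q = A·Y^β the income elasticity is constant and equal to β.
Here β = 1.1, so η = 1.10.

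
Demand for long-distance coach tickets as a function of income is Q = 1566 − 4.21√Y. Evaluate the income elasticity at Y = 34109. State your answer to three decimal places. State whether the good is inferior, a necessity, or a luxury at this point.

At Y = 34109: Q = 788.471.
dQ/dY = -4.21/(2√Y) = -0.0113977 at this income.
η = (dQ/dY)·(Y/Q) = -0.0113977 × (34109/788.471) = -0.493.
Since η < 0, the good is an inferior good.

-0.493 (inferior good)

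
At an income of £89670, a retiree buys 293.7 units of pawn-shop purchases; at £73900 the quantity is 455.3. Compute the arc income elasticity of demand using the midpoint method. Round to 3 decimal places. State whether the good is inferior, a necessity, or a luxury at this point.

-2.238 (inferior good)

ΔQ = 455.3 − 293.7 = 161.6; midpoint Q̄ = (293.7 + 455.3)/2 = 374.5.
ΔI = 73900 − 89670 = -15770; midpoint Ī = (89670 + 73900)/2 = 81785.
η = (ΔQ/Q̄) ÷ (ΔI/Ī) = (161.6/374.5) ÷ (-15770/81785) = -2.238.
η < 0 ⇒ inferior good.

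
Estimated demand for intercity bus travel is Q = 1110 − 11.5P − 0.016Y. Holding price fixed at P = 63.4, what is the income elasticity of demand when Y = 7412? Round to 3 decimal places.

At P = 63.4, Y = 7412: Q = 262.308.
Holding P constant, ∂Q/∂Y = −0.016.
η_Y = (∂Q/∂Y)·(Y/Q) = -0.016 × (7412/262.308) = -0.452.

-0.452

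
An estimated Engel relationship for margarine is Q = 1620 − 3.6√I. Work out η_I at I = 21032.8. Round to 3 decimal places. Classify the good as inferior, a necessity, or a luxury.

-0.238 (inferior good)

At I = 21032.8: Q = 1097.903.
dQ/dI = -3.6/(2√I) = -0.0124115 at this income.
η = (dQ/dI)·(I/Q) = -0.0124115 × (21032.8/1097.903) = -0.238.
Since η < 0, the good is an inferior good.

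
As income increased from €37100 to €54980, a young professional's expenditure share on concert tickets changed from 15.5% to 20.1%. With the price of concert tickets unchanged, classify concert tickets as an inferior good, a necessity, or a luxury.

The budget share rises as income rises, so η > 1.

luxury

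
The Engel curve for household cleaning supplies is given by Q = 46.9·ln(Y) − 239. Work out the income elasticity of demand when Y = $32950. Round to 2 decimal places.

At Y = 32950: Q = 248.889.
dQ/dY = 46.9/Y = 0.00142337 at this income.
η = (dQ/dY)·(Y/Q) = 0.00142337 × (32950/248.889) = 0.19.

0.19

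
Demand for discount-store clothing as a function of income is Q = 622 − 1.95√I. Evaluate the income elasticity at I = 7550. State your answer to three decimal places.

At I = 7550: Q = 452.563.
dQ/dI = -1.95/(2√I) = -0.011221 at this income.
η = (dQ/dI)·(I/Q) = -0.011221 × (7550/452.563) = -0.187.

-0.187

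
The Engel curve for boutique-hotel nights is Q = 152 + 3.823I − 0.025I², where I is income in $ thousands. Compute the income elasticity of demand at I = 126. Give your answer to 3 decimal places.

-1.318

At I = 126: Q = 236.7980.
dQ/dI = 3.823 − 0.05I = -2.47700.
η = (dQ/dI)·(I/Q) = -2.47700 × (126/236.7980) = -1.318.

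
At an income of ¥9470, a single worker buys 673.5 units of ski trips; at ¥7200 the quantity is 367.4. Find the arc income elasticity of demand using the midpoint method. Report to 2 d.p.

ΔQ = 367.4 − 673.5 = -306.1; midpoint Q̄ = (673.5 + 367.4)/2 = 520.45.
ΔI = 7200 − 9470 = -2270; midpoint Ī = (9470 + 7200)/2 = 8335.
η = (ΔQ/Q̄) ÷ (ΔI/Ī) = (-306.1/520.45) ÷ (-2270/8335) = 2.16.

2.16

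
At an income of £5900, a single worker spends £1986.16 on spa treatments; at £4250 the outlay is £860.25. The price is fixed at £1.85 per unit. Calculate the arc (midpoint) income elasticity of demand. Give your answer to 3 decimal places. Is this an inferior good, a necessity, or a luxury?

With a constant price, Q₁ = 1986.16/1.85 = 1073.600 and Q₂ = 860.25/1.85 = 465.000 (equivalently, work directly with expenditure since P cancels).
Midpoint %ΔQ = (860.25 − 1986.16)/1423.21 = -0.79111; midpoint %ΔI = (4250 − 5900)/5075 = -0.32512.
η = -0.79111 / -0.32512 = 2.433.
η > 1 ⇒ luxury.

2.433 (luxury)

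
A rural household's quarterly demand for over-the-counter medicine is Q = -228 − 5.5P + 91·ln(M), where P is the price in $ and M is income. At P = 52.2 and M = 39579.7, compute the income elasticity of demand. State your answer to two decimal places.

At P = 52.2, M = 39579.7: Q = 448.233.
Holding P constant, ∂Q/∂M = 91/M = 0.00229916.
η_M = (∂Q/∂M)·(M/Q) = 0.00229916 × (39579.7/448.233) = 0.20.

0.20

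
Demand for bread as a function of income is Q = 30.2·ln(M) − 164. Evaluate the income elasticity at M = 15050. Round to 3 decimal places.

0.239

At M = 15050: Q = 126.498.
dQ/dM = 30.2/M = 0.00200664 at this income.
η = (dQ/dM)·(M/Q) = 0.00200664 × (15050/126.498) = 0.239.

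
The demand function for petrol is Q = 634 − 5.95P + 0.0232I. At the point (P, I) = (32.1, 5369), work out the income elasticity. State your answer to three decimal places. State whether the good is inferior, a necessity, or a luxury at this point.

At P = 32.1, I = 5369: Q = 567.566.
Holding P constant, ∂Q/∂I = 0.0232.
η_I = (∂Q/∂I)·(I/Q) = 0.0232 × (5369/567.566) = 0.219.
Since 0 < η < 1, this is a necessity.

0.219 (necessity)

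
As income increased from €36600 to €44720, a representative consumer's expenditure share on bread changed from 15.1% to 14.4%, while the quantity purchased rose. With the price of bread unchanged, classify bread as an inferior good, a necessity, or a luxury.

necessity

Quantity rises but the budget share falls as income rises, so 0 < η < 1.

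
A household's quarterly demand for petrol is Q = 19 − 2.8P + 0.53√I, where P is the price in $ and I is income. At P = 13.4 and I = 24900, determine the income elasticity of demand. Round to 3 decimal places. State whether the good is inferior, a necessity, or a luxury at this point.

At P = 13.4, I = 24900: Q = 65.113.
Holding P constant, ∂Q/∂I = 0.53/(2√I) = 0.00167937.
η_I = (∂Q/∂I)·(I/Q) = 0.00167937 × (24900/65.113) = 0.642.
Since 0 < η < 1, this is a necessity.

0.642 (necessity)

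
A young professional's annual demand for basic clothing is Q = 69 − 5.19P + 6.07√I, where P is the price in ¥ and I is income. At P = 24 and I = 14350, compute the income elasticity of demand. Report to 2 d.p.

At P = 24, I = 14350: Q = 671.574.
Holding P constant, ∂Q/∂I = 6.07/(2√I) = 0.0253357.
η_I = (∂Q/∂I)·(I/Q) = 0.0253357 × (14350/671.574) = 0.54.

0.54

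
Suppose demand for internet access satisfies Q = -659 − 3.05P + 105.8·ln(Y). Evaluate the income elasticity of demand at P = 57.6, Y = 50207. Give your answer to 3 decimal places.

At P = 57.6, Y = 50207: Q = 310.490.
Holding P constant, ∂Q/∂Y = 105.8/Y = 0.00210728.
η_Y = (∂Q/∂Y)·(Y/Q) = 0.00210728 × (50207/310.490) = 0.341.

0.341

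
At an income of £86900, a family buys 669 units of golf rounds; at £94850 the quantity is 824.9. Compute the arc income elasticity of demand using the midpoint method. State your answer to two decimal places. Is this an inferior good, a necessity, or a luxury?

ΔQ = 824.9 − 669 = 155.9; midpoint Q̄ = (669 + 824.9)/2 = 746.95.
ΔI = 94850 − 86900 = 7950; midpoint Ī = (86900 + 94850)/2 = 90875.
η = (ΔQ/Q̄) ÷ (ΔI/Ī) = (155.9/746.95) ÷ (7950/90875) = 2.39.
η > 1 ⇒ luxury.

2.39 (luxury)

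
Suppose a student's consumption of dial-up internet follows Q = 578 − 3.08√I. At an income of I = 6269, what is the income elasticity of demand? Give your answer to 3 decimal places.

-0.365

At I = 6269: Q = 334.135.
dQ/dI = -3.08/(2√I) = -0.0194501 at this income.
η = (dQ/dI)·(I/Q) = -0.0194501 × (6269/334.135) = -0.365.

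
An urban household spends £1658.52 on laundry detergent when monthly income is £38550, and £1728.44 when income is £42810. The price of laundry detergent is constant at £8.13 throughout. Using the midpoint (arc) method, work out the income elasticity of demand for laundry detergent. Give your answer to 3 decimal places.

With a constant price, Q₁ = 1658.52/8.13 = 204.000 and Q₂ = 1728.44/8.13 = 212.600 (equivalently, work directly with expenditure since P cancels).
Midpoint %ΔQ = (1728.44 − 1658.52)/1693.48 = 0.04129; midpoint %ΔI = (42810 − 38550)/40680 = 0.10472.
η = 0.04129 / 0.10472 = 0.394.

0.394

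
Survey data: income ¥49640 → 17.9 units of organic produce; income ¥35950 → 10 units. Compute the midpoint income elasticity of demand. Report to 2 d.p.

ΔQ = 10 − 17.9 = -7.9; midpoint Q̄ = (17.9 + 10)/2 = 13.95.
ΔI = 35950 − 49640 = -13690; midpoint Ī = (49640 + 35950)/2 = 42795.
η = (ΔQ/Q̄) ÷ (ΔI/Ī) = (-7.9/13.95) ÷ (-13690/42795) = 1.77.

1.77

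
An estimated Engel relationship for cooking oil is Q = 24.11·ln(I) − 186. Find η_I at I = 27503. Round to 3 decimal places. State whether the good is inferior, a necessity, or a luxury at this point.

At I = 27503: Q = 60.454.
dQ/dI = 24.11/I = 0.000876632 at this income.
η = (dQ/dI)·(I/Q) = 0.000876632 × (27503/60.454) = 0.399.
Since 0 < η < 1, the good is a necessity.

0.399 (necessity)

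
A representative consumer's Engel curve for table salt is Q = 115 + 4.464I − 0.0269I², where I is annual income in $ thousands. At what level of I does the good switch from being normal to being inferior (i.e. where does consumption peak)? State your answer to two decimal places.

dQ/dI = 4.464 − 0.0538I.
The good is inferior where dQ/dI < 0. Setting dQ/dI = 0 gives I = 4.464 / 0.0538 = 82.97.

82.97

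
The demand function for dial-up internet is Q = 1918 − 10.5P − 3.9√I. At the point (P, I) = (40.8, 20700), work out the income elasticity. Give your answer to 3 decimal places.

-0.302

At P = 40.8, I = 20700: Q = 928.488.
Holding P constant, ∂Q/∂I = -3.9/(2√I) = -0.0135534.
η_I = (∂Q/∂I)·(I/Q) = -0.0135534 × (20700/928.488) = -0.302.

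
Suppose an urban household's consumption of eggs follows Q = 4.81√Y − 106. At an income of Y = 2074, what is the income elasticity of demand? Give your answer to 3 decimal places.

0.969

At Y = 2074: Q = 113.053.
dQ/dY = 4.81/(2√Y) = 0.0528093 at this income.
η = (dQ/dY)·(Y/Q) = 0.0528093 × (2074/113.053) = 0.969.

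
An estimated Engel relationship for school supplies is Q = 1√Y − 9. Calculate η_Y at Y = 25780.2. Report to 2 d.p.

0.53

At Y = 25780.2: Q = 151.562.
dQ/dY = 1/(2√Y) = 0.00311406 at this income.
η = (dQ/dY)·(Y/Q) = 0.00311406 × (25780.2/151.562) = 0.53.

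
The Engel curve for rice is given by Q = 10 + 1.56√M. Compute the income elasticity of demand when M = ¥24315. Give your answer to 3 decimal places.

0.480

At M = 24315: Q = 253.255.
dQ/dM = 1.56/(2√M) = 0.00500216 at this income.
η = (dQ/dM)·(M/Q) = 0.00500216 × (24315/253.255) = 0.480.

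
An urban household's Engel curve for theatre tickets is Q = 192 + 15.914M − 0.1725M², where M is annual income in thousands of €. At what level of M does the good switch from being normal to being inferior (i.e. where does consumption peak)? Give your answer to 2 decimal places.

46.13

dQ/dM = 15.914 − 0.345M.
The good is inferior where dQ/dM < 0. Setting dQ/dM = 0 gives M = 15.914 / 0.345 = 46.13.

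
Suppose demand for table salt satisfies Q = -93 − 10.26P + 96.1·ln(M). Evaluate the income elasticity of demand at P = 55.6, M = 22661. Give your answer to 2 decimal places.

At P = 55.6, M = 22661: Q = 300.273.
Holding P constant, ∂Q/∂M = 96.1/M = 0.00424077.
η_M = (∂Q/∂M)·(M/Q) = 0.00424077 × (22661/300.273) = 0.32.

0.32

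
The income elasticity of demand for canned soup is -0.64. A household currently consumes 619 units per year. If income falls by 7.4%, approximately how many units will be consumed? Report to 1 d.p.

648.3

%ΔQ ≈ η × %ΔI = -0.64 × (-7.4%) = 4.736%.
New Q ≈ 619 × (1 + 0.04736) = 648.3.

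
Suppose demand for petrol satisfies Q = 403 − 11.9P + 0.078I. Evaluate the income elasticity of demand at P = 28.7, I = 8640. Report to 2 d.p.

0.92

At P = 28.7, I = 8640: Q = 735.390.
Holding P constant, ∂Q/∂I = 0.078.
η_I = (∂Q/∂I)·(I/Q) = 0.078 × (8640/735.390) = 0.92.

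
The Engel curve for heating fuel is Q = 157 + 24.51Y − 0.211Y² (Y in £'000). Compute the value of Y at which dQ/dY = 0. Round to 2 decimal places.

dQ/dY = 24.51 − 0.422Y.
The good is inferior where dQ/dY < 0. Setting dQ/dY = 0 gives Y = 24.51 / 0.422 = 58.08.

58.08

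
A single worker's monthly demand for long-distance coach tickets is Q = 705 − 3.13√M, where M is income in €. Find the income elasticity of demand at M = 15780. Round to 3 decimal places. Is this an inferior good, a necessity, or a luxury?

-0.630 (inferior good)

At M = 15780: Q = 311.814.
dQ/dM = -3.13/(2√M) = -0.0124584 at this income.
η = (dQ/dM)·(M/Q) = -0.0124584 × (15780/311.814) = -0.630.
Since η < 0, the good is an inferior good.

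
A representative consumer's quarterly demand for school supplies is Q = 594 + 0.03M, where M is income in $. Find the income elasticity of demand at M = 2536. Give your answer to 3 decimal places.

At M = 2536: Q = 670.080.
dQ/dM = 0.03.
η = (dQ/dM)·(M/Q) = 0.03 × (2536/670.080) = 0.114.

0.114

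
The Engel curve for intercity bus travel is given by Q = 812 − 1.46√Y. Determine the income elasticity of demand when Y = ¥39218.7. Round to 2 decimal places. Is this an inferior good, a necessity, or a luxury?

At Y = 39218.7: Q = 522.866.
dQ/dY = -1.46/(2√Y) = -0.00368618 at this income.
η = (dQ/dY)·(Y/Q) = -0.00368618 × (39218.7/522.866) = -0.28.
Since η < 0, the good is an inferior good.

-0.28 (inferior good)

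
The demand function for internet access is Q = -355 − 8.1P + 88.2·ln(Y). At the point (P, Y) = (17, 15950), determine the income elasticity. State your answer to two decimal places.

0.24

At P = 17, Y = 15950: Q = 360.830.
Holding P constant, ∂Q/∂Y = 88.2/Y = 0.00552978.
η_Y = (∂Q/∂Y)·(Y/Q) = 0.00552978 × (15950/360.830) = 0.24.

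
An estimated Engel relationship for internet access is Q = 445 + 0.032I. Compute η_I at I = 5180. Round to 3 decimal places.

At I = 5180: Q = 610.760.
dQ/dI = 0.032.
η = (dQ/dI)·(I/Q) = 0.032 × (5180/610.760) = 0.271.

0.271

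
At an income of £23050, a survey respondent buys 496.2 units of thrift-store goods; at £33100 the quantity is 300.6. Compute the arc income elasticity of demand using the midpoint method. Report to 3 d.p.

ΔQ = 300.6 − 496.2 = -195.6; midpoint Q̄ = (496.2 + 300.6)/2 = 398.4.
ΔI = 33100 − 23050 = 10050; midpoint Ī = (23050 + 33100)/2 = 28075.
η = (ΔQ/Q̄) ÷ (ΔI/Ī) = (-195.6/398.4) ÷ (10050/28075) = -1.372.

-1.372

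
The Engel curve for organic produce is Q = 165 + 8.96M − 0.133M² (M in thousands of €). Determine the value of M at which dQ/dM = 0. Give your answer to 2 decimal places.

dQ/dM = 8.96 − 0.266M.
The good is inferior where dQ/dM < 0. Setting dQ/dM = 0 gives M = 8.96 / 0.266 = 33.68.

33.68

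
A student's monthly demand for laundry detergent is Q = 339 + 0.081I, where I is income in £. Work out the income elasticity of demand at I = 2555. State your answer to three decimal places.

At I = 2555: Q = 545.955.
dQ/dI = 0.081.
η = (dQ/dI)·(I/Q) = 0.081 × (2555/545.955) = 0.379.

0.379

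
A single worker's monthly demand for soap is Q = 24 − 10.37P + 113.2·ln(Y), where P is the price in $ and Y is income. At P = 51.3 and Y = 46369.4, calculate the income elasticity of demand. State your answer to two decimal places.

At P = 51.3, Y = 46369.4: Q = 708.285.
Holding P constant, ∂Q/∂Y = 113.2/Y = 0.00244127.
η_Y = (∂Q/∂Y)·(Y/Q) = 0.00244127 × (46369.4/708.285) = 0.16.

0.16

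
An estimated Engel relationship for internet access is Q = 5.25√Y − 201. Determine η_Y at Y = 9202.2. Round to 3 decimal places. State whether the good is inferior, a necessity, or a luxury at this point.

At Y = 9202.2: Q = 302.623.
dQ/dY = 5.25/(2√Y) = 0.0273642 at this income.
η = (dQ/dY)·(Y/Q) = 0.0273642 × (9202.2/302.623) = 0.832.
Since 0 < η < 1, the good is a necessity.

0.832 (necessity)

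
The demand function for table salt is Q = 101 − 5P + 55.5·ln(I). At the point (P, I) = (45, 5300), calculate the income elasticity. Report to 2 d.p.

At P = 45, I = 5300: Q = 351.938.
Holding P constant, ∂Q/∂I = 55.5/I = 0.0104717.
η_I = (∂Q/∂I)·(I/Q) = 0.0104717 × (5300/351.938) = 0.16.

0.16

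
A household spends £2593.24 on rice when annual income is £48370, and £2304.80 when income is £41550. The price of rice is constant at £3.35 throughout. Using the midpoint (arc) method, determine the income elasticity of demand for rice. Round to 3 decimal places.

With a constant price, Q₁ = 2593.24/3.35 = 774.101 and Q₂ = 2304.80/3.35 = 688.000 (equivalently, work directly with expenditure since P cancels).
Midpoint %ΔQ = (2304.80 − 2593.24)/2449.02 = -0.11778; midpoint %ΔI = (41550 − 48370)/44960 = -0.15169.
η = -0.11778 / -0.15169 = 0.776.

0.776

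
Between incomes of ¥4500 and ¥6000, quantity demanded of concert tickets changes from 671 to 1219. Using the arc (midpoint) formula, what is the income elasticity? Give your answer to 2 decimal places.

ΔQ = 1219 − 671 = 548; midpoint Q̄ = (671 + 1219)/2 = 945.
ΔI = 6000 − 4500 = 1500; midpoint Ī = (4500 + 6000)/2 = 5250.
η = (ΔQ/Q̄) ÷ (ΔI/Ī) = (548/945) ÷ (1500/5250) = 2.03.

2.03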